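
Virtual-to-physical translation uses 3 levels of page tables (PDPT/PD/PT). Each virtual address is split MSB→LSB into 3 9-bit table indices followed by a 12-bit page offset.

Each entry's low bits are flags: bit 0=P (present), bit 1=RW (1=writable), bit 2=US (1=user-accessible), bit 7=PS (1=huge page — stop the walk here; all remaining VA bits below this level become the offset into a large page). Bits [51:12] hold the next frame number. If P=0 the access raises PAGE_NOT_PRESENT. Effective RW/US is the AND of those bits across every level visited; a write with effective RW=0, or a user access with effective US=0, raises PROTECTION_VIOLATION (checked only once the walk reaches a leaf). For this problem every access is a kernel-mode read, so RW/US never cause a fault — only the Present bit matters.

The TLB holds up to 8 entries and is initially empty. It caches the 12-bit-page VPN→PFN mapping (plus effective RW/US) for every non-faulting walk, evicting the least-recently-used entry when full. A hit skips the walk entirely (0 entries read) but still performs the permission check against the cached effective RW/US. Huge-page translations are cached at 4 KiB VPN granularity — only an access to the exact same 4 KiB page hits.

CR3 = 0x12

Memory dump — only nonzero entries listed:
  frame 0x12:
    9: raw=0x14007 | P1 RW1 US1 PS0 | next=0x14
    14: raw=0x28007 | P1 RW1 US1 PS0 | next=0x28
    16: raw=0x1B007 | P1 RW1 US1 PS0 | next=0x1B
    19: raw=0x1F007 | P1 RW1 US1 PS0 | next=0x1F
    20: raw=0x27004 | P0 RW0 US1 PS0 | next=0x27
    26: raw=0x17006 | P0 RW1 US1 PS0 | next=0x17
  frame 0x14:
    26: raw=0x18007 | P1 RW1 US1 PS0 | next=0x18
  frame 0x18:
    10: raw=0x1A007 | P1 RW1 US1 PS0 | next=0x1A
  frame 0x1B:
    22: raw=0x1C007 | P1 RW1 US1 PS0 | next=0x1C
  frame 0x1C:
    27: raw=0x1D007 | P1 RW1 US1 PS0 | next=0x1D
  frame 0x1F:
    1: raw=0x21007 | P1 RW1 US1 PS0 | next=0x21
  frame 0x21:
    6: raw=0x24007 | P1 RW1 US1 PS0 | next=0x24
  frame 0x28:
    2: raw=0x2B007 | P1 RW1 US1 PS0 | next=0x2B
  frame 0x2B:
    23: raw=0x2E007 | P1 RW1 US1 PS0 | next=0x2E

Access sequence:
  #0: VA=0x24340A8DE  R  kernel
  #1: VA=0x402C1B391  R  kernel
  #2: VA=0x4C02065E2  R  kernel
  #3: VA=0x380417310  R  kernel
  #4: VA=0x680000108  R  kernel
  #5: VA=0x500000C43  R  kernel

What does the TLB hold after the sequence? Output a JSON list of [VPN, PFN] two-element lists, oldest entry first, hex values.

Walk each access:
#0 VA=0x24340A8DE (r,kernel):
  L0 @0x12[9] → 0x14007  P=1,RW=1,US=1,PS=0
  L1 @0x14[26] → 0x18007  P=1,RW=1,US=1,PS=0
  L2 @0x18[10] → 0x1A007  P=1,RW=1,US=1,PS=0
  ✓ 0x1A8DE  — 3 lookups
#1 VA=0x402C1B391 (r,kernel):
  L0 @0x12[16] → 0x1B007  P=1,RW=1,US=1,PS=0
  L1 @0x1B[22] → 0x1C007  P=1,RW=1,US=1,PS=0
  L2 @0x1C[27] → 0x1D007  P=1,RW=1,US=1,PS=0
  ✓ 0x1D391  — 3 lookups
#2 VA=0x4C02065E2 (r,kernel):
  L0 @0x12[19] → 0x1F007  P=1,RW=1,US=1,PS=0
  L1 @0x1F[1] → 0x21007  P=1,RW=1,US=1,PS=0
  L2 @0x21[6] → 0x24007  P=1,RW=1,US=1,PS=0
  ✓ 0x245E2  — 3 lookups
#3 VA=0x380417310 (r,kernel):
  L0 @0x12[14] → 0x28007  P=1,RW=1,US=1,PS=0
  L1 @0x28[2] → 0x2B007  P=1,RW=1,US=1,PS=0
  L2 @0x2B[23] → 0x2E007  P=1,RW=1,US=1,PS=0
  ✓ 0x2E310  — 3 lookups
#4 VA=0x680000108 (r,kernel):
  L0 @0x12[26] → 0x17006  P=0,RW=1,US=1,PS=0
  ✗ PAGE_NOT_PRESENT  [1 reads]
#5 VA=0x500000C43 (r,kernel):
  L0 @0x12[20] → 0x27004  P=0,RW=0,US=1,PS=0
  ✗ PAGE_NOT_PRESENT  [1 reads]

TLB: [["0x24340A", "0x1A"], ["0x402C1B", "0x1D"], ["0x4C0206", "0x24"], ["0x380417", "0x2E"]]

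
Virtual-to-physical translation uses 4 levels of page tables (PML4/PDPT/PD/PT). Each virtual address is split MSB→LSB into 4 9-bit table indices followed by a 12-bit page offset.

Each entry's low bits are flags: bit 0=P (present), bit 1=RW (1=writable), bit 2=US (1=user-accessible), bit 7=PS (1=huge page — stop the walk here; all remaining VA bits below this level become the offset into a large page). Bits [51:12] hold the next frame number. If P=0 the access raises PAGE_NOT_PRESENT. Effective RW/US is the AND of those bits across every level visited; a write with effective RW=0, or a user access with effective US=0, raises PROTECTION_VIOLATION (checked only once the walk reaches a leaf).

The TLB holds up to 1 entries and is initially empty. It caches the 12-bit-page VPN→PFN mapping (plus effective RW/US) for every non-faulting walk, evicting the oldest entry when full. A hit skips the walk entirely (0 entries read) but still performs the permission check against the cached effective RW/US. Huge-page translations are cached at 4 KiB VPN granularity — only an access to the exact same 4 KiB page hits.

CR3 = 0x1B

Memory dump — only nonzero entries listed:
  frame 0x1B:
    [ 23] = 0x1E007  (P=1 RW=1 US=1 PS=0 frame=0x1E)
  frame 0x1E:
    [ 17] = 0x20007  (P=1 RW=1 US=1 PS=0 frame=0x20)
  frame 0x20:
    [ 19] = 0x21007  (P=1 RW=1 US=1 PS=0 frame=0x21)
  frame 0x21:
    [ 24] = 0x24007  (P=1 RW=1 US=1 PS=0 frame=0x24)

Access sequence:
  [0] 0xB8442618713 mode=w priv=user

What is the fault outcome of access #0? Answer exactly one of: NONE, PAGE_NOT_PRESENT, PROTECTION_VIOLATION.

Walk each access:
#0 VA=0xB8442618713 (w,user):
  L0 @0x1B[23] → 0x1E007  P=1,RW=1,US=1,PS=0
  L1 @0x1E[17] → 0x20007  P=1,RW=1,US=1,PS=0
  L2 @0x20[19] → 0x21007  P=1,RW=1,US=1,PS=0
  L3 @0x21[24] → 0x24007  P=1,RW=1,US=1,PS=0
  ⇒ phys 0x24713  [4 reads]

Access #0 fault: NONE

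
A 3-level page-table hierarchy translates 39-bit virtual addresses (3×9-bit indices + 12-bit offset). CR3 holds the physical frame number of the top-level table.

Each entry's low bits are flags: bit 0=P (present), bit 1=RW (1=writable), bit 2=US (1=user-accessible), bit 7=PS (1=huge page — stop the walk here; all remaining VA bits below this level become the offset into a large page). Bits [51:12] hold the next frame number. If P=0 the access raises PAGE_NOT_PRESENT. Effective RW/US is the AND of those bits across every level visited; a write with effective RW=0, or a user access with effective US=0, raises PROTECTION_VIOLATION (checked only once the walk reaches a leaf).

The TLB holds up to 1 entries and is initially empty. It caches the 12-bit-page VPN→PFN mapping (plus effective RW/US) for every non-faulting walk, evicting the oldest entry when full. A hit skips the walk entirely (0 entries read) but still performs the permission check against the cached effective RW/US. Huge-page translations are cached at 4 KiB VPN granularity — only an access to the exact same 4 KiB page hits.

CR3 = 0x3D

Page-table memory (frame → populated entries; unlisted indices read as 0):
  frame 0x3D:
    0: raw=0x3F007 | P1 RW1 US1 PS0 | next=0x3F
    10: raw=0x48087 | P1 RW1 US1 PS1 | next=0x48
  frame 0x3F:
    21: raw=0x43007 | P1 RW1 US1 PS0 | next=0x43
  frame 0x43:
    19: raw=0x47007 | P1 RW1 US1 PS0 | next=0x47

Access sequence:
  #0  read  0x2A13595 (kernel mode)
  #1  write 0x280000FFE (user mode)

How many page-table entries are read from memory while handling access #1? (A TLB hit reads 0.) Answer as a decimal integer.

Per-access translation:
#0 VA=0x2A13595 (r,kernel):
  [0] read 0x3D idx=0: raw=0x3F007 flags P=1 W=1 U=1 S=0
  [1] read 0x3F idx=21: raw=0x43007 flags P=1 W=1 U=1 S=0
  [2] read 0x43 idx=19: raw=0x47007 flags P=1 W=1 U=1 S=0
  ✓ 0x47595  — 3 lookups
#1 VA=0x280000FFE (w,user):
  [0] read 0x3D idx=10: raw=0x48087 flags P=1 W=1 U=1 S=1
  ✓ 0x48FFE (huge @L0)  — 1 lookups

Entries read for #1: 1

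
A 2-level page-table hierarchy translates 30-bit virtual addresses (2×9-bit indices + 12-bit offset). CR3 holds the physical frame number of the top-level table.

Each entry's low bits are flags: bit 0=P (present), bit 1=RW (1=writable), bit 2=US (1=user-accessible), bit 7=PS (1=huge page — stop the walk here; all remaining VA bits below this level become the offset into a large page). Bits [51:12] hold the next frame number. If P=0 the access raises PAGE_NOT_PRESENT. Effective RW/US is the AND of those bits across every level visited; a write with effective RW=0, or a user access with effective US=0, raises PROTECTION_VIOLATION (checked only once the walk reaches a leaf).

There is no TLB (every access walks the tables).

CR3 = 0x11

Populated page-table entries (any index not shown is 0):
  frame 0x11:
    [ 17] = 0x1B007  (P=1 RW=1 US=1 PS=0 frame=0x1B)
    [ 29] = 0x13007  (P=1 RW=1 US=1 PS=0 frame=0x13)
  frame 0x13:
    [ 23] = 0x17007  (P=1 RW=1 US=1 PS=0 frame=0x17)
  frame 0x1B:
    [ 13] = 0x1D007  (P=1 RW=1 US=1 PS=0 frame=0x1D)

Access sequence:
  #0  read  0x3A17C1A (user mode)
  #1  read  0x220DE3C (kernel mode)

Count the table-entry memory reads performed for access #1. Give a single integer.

Per-access translation:
#0 VA=0x3A17C1A (r,user):
  [0] read 0x11 idx=29: raw=0x13007 flags P=1 W=1 U=1 S=0
  [1] read 0x13 idx=23: raw=0x17007 flags P=1 W=1 U=1 S=0
  ✓ 0x17C1A  — 2 lookups
#1 VA=0x220DE3C (r,kernel):
  [0] read 0x11 idx=17: raw=0x1B007 flags P=1 W=1 U=1 S=0
  [1] read 0x1B idx=13: raw=0x1D007 flags P=1 W=1 U=1 S=0
  ✓ 0x1DE3C  — 2 lookups

Entries read for #1: 2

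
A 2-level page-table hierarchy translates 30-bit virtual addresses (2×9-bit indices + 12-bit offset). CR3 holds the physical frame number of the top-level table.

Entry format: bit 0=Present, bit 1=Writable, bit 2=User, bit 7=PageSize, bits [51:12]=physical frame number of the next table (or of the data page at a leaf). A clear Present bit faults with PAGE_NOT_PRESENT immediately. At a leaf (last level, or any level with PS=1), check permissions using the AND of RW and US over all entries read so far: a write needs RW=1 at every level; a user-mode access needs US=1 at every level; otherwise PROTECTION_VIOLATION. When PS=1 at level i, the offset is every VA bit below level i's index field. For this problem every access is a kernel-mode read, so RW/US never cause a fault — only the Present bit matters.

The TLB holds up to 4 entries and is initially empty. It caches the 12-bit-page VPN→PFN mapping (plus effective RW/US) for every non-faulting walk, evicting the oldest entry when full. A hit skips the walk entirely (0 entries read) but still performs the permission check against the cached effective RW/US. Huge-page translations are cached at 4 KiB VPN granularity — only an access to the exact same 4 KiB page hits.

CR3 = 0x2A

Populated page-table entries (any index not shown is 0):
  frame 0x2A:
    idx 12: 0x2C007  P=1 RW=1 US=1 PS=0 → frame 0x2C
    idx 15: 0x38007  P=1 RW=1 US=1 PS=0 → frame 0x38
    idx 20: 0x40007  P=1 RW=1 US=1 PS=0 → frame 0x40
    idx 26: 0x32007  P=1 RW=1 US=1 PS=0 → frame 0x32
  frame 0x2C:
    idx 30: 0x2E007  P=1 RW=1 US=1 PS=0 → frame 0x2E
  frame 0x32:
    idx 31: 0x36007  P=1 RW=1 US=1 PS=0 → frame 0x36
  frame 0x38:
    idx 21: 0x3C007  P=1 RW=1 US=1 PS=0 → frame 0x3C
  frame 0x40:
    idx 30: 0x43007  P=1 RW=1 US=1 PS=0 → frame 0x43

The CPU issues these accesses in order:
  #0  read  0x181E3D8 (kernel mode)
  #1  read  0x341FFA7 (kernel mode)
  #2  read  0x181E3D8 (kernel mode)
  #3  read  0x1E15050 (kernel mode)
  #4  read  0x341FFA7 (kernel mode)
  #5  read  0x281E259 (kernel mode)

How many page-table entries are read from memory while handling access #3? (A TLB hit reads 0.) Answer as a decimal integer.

Walk each access:
#0 VA=0x181E3D8 (r,kernel):
  L0: frame=0x2A idx=12 entry=0x2C007 [P=1 RW=1 US=1 PS=0]
  L1: frame=0x2C idx=30 entry=0x2E007 [P=1 RW=1 US=1 PS=0]
  ⇒ phys 0x2E3D8  [2 reads]
#1 VA=0x341FFA7 (r,kernel):
  L0: frame=0x2A idx=26 entry=0x32007 [P=1 RW=1 US=1 PS=0]
  L1: frame=0x32 idx=31 entry=0x36007 [P=1 RW=1 US=1 PS=0]
  ⇒ phys 0x36FA7  [2 reads]
#2 VA=0x181E3D8 (r,kernel):
  TLB hit vpn=0x181E → PA=0x2E3D8
#3 VA=0x1E15050 (r,kernel):
  L0: frame=0x2A idx=15 entry=0x38007 [P=1 RW=1 US=1 PS=0]
  L1: frame=0x38 idx=21 entry=0x3C007 [P=1 RW=1 US=1 PS=0]
  ⇒ phys 0x3C050  [2 reads]
#4 VA=0x341FFA7 (r,kernel):
  TLB hit vpn=0x341F → PA=0x36FA7
#5 VA=0x281E259 (r,kernel):
  L0: frame=0x2A idx=20 entry=0x40007 [P=1 RW=1 US=1 PS=0]
  L1: frame=0x40 idx=30 entry=0x43007 [P=1 RW=1 US=1 PS=0]
  ⇒ phys 0x43259  [2 reads]

Entries read for #3: 2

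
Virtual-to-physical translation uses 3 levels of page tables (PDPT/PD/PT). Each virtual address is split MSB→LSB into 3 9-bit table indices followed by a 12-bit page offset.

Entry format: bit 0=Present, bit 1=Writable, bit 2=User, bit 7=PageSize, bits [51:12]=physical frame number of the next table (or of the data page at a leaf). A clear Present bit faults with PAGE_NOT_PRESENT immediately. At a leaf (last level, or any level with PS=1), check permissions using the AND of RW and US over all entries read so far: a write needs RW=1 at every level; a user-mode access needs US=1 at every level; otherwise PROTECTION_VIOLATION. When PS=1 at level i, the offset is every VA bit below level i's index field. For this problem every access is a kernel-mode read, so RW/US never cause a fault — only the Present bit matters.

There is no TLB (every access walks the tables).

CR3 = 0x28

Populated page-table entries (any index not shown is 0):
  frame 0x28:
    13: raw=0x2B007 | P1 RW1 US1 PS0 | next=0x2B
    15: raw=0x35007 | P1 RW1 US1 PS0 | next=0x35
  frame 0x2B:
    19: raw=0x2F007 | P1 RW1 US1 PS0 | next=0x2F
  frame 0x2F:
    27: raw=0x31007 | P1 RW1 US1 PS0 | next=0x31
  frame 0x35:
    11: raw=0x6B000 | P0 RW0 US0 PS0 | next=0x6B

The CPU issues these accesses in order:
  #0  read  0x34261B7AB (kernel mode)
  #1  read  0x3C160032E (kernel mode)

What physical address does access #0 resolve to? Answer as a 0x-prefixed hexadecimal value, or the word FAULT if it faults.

Per-access translation:
#0 VA=0x34261B7AB (r,kernel):
  L0: frame=0x28 idx=13 entry=0x2B007 [P=1 RW=1 US=1 PS=0]
  L1: frame=0x2B idx=19 entry=0x2F007 [P=1 RW=1 US=1 PS=0]
  L2: frame=0x2F idx=27 entry=0x31007 [P=1 RW=1 US=1 PS=0]
  ✓ 0x317AB  — 3 lookups
#1 VA=0x3C160032E (r,kernel):
  L0: frame=0x28 idx=15 entry=0x35007 [P=1 RW=1 US=1 PS=0]
  L1: frame=0x35 idx=11 entry=0x6B000 [P=0 RW=0 US=0 PS=0]
  → PAGE_NOT_PRESENT  (2 entries read)

Access #0 PA: 0x317AB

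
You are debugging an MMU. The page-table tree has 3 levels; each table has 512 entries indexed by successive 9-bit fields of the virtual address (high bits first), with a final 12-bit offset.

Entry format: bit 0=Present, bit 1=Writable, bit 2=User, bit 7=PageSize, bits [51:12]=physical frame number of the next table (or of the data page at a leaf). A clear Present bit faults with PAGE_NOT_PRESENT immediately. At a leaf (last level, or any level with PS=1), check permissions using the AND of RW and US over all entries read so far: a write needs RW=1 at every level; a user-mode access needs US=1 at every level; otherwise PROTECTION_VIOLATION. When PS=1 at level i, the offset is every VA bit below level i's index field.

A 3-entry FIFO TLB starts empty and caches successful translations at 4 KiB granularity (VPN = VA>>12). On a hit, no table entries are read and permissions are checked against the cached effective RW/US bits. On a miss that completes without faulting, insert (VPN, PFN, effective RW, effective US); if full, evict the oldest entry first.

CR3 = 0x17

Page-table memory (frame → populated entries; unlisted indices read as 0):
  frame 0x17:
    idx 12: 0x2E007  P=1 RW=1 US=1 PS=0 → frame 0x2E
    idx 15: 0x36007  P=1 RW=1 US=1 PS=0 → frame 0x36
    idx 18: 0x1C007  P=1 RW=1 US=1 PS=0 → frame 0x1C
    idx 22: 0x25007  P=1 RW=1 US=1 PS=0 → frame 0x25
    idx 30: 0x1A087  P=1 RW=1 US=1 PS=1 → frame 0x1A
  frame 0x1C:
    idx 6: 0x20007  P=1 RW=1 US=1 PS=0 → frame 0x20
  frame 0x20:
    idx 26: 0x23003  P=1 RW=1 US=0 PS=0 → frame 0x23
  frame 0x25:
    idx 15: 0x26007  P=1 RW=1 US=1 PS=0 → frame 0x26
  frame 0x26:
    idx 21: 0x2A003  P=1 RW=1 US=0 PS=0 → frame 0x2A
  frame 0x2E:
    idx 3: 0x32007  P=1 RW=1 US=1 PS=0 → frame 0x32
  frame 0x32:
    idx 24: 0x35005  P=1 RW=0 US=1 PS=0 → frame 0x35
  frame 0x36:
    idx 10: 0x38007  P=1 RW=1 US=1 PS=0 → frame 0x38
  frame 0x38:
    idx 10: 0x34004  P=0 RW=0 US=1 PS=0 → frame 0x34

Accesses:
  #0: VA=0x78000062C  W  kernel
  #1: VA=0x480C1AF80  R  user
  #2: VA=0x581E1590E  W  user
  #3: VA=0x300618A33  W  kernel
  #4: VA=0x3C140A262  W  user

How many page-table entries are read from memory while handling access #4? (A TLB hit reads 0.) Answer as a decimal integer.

Per-access translation:
#0 VA=0x78000062C (w,kernel):
  lvl0: tbl 0x17, slot 30 ⇒ 0x1A087 (P1/RW1/US1/PS1)
  ⇒ phys 0x1A62C (huge @L0)  [1 reads]
#1 VA=0x480C1AF80 (r,user):
  lvl0: tbl 0x17, slot 18 ⇒ 0x1C007 (P1/RW1/US1/PS0)
  lvl1: tbl 0x1C, slot 6 ⇒ 0x20007 (P1/RW1/US1/PS0)
  lvl2: tbl 0x20, slot 26 ⇒ 0x23003 (P1/RW1/US0/PS0)
  ⇒ fault: PROTECTION_VIOLATION  — 3 lookups
#2 VA=0x581E1590E (w,user):
  lvl0: tbl 0x17, slot 22 ⇒ 0x25007 (P1/RW1/US1/PS0)
  lvl1: tbl 0x25, slot 15 ⇒ 0x26007 (P1/RW1/US1/PS0)
  lvl2: tbl 0x26, slot 21 ⇒ 0x2A003 (P1/RW1/US0/PS0)
  ⇒ fault: PROTECTION_VIOLATION  — 3 lookups
#3 VA=0x300618A33 (w,kernel):
  lvl0: tbl 0x17, slot 12 ⇒ 0x2E007 (P1/RW1/US1/PS0)
  lvl1: tbl 0x2E, slot 3 ⇒ 0x32007 (P1/RW1/US1/PS0)
  lvl2: tbl 0x32, slot 24 ⇒ 0x35005 (P1/RW0/US1/PS0)
  ⇒ fault: PROTECTION_VIOLATION  — 3 lookups
#4 VA=0x3C140A262 (w,user):
  lvl0: tbl 0x17, slot 15 ⇒ 0x36007 (P1/RW1/US1/PS0)
  lvl1: tbl 0x36, slot 10 ⇒ 0x38007 (P1/RW1/US1/PS0)
  lvl2: tbl 0x38, slot 10 ⇒ 0x34004 (P0/RW0/US1/PS0)
  ⇒ fault: PAGE_NOT_PRESENT  — 3 lookups

Entries read for #4: 3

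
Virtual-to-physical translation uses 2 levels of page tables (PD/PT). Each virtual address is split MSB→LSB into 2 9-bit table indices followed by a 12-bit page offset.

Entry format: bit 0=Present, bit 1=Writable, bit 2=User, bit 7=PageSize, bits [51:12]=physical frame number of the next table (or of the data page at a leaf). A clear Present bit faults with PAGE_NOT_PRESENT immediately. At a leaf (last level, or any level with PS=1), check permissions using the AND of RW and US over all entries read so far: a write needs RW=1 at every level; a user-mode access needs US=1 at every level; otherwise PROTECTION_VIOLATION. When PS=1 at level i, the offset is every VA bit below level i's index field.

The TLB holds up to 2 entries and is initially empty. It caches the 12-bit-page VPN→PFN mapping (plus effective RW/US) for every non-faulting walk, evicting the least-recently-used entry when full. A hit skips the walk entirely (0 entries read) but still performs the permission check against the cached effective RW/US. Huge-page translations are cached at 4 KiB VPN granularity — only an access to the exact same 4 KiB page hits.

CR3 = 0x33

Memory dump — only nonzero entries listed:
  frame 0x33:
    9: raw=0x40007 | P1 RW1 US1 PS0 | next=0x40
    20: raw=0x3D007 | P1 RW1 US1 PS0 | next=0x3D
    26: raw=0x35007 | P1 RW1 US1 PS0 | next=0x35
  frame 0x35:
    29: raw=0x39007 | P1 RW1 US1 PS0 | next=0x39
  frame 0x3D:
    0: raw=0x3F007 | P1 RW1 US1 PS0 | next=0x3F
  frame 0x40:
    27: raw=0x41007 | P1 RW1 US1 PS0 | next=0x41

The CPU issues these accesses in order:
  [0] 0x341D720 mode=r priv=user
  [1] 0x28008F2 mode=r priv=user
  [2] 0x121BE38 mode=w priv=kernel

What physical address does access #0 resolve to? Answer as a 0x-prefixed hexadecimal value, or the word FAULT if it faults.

Per-access translation:
#0 VA=0x341D720 (r,user):
  lvl0: tbl 0x33, slot 26 ⇒ 0x35007 (P1/RW1/US1/PS0)
  lvl1: tbl 0x35, slot 29 ⇒ 0x39007 (P1/RW1/US1/PS0)
  → PA=0x39720  (2 entries read)
#1 VA=0x28008F2 (r,user):
  lvl0: tbl 0x33, slot 20 ⇒ 0x3D007 (P1/RW1/US1/PS0)
  lvl1: tbl 0x3D, slot 0 ⇒ 0x3F007 (P1/RW1/US1/PS0)
  → PA=0x3F8F2  (2 entries read)
#2 VA=0x121BE38 (w,kernel):
  lvl0: tbl 0x33, slot 9 ⇒ 0x40007 (P1/RW1/US1/PS0)
  lvl1: tbl 0x40, slot 27 ⇒ 0x41007 (P1/RW1/US1/PS0)
  → PA=0x41E38  (2 entries read)

Access #0 PA: 0x39720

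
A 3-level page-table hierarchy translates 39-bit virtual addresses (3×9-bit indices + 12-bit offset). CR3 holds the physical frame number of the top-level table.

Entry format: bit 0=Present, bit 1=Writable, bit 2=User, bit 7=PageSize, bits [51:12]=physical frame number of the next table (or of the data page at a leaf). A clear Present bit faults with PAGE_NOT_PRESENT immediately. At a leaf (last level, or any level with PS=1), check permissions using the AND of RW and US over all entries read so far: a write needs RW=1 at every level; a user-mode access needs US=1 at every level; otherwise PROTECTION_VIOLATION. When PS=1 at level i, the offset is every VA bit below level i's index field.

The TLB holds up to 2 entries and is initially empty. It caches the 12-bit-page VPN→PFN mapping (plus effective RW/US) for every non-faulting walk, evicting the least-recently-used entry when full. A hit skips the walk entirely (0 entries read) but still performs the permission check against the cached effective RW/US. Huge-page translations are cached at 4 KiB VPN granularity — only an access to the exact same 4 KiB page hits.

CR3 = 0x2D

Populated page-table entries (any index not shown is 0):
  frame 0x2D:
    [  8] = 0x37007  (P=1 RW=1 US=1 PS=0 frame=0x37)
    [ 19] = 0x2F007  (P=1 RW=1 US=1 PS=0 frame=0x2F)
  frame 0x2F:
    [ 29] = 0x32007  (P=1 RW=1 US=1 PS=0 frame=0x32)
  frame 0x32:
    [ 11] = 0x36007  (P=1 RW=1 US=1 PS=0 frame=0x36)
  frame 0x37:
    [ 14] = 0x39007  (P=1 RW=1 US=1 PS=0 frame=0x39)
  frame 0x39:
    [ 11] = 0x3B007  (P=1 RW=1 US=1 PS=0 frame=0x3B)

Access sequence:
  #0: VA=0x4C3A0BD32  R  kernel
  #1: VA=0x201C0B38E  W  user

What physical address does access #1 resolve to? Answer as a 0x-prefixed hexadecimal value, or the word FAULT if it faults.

Trace:
#0 VA=0x4C3A0BD32 (r,kernel):
  [0] read 0x2D idx=19: raw=0x2F007 flags P=1 W=1 U=1 S=0
  [1] read 0x2F idx=29: raw=0x32007 flags P=1 W=1 U=1 S=0
  [2] read 0x32 idx=11: raw=0x36007 flags P=1 W=1 U=1 S=0
  ✓ 0x36D32  — 3 lookups
#1 VA=0x201C0B38E (w,user):
  [0] read 0x2D idx=8: raw=0x37007 flags P=1 W=1 U=1 S=0
  [1] read 0x37 idx=14: raw=0x39007 flags P=1 W=1 U=1 S=0
  [2] read 0x39 idx=11: raw=0x3B007 flags P=1 W=1 U=1 S=0
  ✓ 0x3B38E  — 3 lookups

Access #1 PA: 0x3B38E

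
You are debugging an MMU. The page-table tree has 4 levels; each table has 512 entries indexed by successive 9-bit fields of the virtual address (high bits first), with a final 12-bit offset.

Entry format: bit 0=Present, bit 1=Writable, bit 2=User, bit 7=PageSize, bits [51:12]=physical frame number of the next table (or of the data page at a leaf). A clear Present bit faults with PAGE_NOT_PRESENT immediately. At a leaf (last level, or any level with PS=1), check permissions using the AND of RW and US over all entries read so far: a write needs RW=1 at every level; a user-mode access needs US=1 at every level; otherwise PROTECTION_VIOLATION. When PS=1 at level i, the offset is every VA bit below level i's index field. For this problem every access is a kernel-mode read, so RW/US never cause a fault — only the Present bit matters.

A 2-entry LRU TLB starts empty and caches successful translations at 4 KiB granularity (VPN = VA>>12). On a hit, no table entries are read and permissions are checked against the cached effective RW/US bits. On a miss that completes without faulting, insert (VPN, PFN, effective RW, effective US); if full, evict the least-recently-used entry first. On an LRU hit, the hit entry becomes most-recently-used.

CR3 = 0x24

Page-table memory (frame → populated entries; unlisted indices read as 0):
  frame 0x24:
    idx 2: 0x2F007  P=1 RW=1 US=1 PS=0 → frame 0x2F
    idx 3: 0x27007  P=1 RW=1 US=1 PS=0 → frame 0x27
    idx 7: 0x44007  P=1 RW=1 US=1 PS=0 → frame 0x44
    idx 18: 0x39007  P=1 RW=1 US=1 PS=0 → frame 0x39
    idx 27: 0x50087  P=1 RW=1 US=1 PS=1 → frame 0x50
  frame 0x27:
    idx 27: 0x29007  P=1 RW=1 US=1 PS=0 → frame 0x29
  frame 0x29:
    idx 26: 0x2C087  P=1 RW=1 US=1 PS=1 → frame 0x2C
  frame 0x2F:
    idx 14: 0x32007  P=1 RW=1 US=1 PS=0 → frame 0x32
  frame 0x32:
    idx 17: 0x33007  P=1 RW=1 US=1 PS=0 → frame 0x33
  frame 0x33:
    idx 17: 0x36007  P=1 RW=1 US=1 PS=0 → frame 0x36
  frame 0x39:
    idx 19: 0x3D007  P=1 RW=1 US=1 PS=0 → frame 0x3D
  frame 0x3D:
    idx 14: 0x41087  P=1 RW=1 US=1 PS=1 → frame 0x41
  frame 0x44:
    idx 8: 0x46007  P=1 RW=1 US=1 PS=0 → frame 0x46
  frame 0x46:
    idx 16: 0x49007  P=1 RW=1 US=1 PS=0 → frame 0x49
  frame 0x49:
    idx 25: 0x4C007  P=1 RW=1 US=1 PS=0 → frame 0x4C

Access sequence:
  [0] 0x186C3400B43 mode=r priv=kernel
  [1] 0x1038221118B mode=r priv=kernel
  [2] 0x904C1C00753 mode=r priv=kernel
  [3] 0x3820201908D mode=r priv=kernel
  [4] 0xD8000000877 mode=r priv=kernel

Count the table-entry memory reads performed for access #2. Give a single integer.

Trace:
#0 VA=0x186C3400B43 (r,kernel):
  L0 @0x24[3] → 0x27007  P=1,RW=1,US=1,PS=0
  L1 @0x27[27] → 0x29007  P=1,RW=1,US=1,PS=0
  L2 @0x29[26] → 0x2C087  P=1,RW=1,US=1,PS=1
  → PA=0x2CB43 (huge @L2)  (3 entries read)
#1 VA=0x1038221118B (r,kernel):
  L0 @0x24[2] → 0x2F007  P=1,RW=1,US=1,PS=0
  L1 @0x2F[14] → 0x32007  P=1,RW=1,US=1,PS=0
  L2 @0x32[17] → 0x33007  P=1,RW=1,US=1,PS=0
  L3 @0x33[17] → 0x36007  P=1,RW=1,US=1,PS=0
  → PA=0x3618B  (4 entries read)
#2 VA=0x904C1C00753 (r,kernel):
  L0 @0x24[18] → 0x39007  P=1,RW=1,US=1,PS=0
  L1 @0x39[19] → 0x3D007  P=1,RW=1,US=1,PS=0
  L2 @0x3D[14] → 0x41087  P=1,RW=1,US=1,PS=1
  → PA=0x41753 (huge @L2)  (3 entries read)
#3 VA=0x3820201908D (r,kernel):
  L0 @0x24[7] → 0x44007  P=1,RW=1,US=1,PS=0
  L1 @0x44[8] → 0x46007  P=1,RW=1,US=1,PS=0
  L2 @0x46[16] → 0x49007  P=1,RW=1,US=1,PS=0
  L3 @0x49[25] → 0x4C007  P=1,RW=1,US=1,PS=0
  → PA=0x4C08D  (4 entries read)
#4 VA=0xD8000000877 (r,kernel):
  L0 @0x24[27] → 0x50087  P=1,RW=1,US=1,PS=1
  → PA=0x50877 (huge @L0)  (1 entries read)

Entries read for #2: 3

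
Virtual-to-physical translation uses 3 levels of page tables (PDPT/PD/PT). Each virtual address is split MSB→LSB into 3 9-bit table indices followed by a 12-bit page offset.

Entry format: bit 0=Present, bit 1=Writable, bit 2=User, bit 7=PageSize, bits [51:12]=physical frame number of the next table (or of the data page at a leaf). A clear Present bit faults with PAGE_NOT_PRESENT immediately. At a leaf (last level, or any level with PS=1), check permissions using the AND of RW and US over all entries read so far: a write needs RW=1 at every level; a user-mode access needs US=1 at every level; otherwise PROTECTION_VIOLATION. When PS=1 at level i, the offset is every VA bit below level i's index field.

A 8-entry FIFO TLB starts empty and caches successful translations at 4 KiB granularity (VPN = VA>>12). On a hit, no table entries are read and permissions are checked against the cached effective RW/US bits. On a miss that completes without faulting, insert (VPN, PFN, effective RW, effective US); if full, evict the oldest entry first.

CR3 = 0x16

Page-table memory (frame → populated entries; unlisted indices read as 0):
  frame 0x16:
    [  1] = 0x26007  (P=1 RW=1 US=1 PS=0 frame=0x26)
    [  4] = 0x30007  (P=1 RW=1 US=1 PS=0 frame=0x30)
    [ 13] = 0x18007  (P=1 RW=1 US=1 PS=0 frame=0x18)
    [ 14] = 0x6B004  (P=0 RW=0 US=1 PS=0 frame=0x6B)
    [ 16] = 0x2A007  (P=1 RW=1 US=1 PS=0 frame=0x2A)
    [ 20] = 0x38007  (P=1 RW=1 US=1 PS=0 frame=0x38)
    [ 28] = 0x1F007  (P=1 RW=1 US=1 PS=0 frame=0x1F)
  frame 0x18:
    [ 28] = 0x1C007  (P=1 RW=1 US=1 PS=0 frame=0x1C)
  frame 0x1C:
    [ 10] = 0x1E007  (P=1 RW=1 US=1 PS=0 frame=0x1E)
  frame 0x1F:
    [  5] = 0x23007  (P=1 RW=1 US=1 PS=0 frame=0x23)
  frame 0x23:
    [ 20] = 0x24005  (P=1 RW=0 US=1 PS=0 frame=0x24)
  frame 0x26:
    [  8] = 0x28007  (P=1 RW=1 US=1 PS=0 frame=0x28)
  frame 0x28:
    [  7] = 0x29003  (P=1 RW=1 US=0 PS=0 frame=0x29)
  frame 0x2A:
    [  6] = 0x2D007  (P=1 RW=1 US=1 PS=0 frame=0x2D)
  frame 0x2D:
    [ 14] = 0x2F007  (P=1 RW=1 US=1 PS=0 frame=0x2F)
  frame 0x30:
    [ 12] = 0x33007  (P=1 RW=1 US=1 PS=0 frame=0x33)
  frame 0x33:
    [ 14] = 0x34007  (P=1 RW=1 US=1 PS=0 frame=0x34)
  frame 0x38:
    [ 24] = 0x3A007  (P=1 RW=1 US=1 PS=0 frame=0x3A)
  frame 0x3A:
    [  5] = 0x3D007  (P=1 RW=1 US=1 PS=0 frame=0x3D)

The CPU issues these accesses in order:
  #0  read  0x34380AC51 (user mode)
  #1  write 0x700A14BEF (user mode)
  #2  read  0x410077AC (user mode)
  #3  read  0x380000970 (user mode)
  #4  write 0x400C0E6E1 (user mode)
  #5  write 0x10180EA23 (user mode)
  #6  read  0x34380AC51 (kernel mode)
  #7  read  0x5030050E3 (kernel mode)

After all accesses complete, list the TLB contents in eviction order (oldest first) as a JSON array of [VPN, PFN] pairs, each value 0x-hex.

Walk each access:
#0 VA=0x34380AC51 (r,user):
  L0 @0x16[13] → 0x18007  P=1,RW=1,US=1,PS=0
  L1 @0x18[28] → 0x1C007  P=1,RW=1,US=1,PS=0
  L2 @0x1C[10] → 0x1E007  P=1,RW=1,US=1,PS=0
  ⇒ phys 0x1EC51  [3 reads]
#1 VA=0x700A14BEF (w,user):
  L0 @0x16[28] → 0x1F007  P=1,RW=1,US=1,PS=0
  L1 @0x1F[5] → 0x23007  P=1,RW=1,US=1,PS=0
  L2 @0x23[20] → 0x24005  P=1,RW=0,US=1,PS=0
  → PROTECTION_VIOLATION  (3 entries read)
#2 VA=0x410077AC (r,user):
  L0 @0x16[1] → 0x26007  P=1,RW=1,US=1,PS=0
  L1 @0x26[8] → 0x28007  P=1,RW=1,US=1,PS=0
  L2 @0x28[7] → 0x29003  P=1,RW=1,US=0,PS=0
  → PROTECTION_VIOLATION  (3 entries read)
#3 VA=0x380000970 (r,user):
  L0 @0x16[14] → 0x6B004  P=0,RW=0,US=1,PS=0
  → PAGE_NOT_PRESENT  (1 entries read)
#4 VA=0x400C0E6E1 (w,user):
  L0 @0x16[16] → 0x2A007  P=1,RW=1,US=1,PS=0
  L1 @0x2A[6] → 0x2D007  P=1,RW=1,US=1,PS=0
  L2 @0x2D[14] → 0x2F007  P=1,RW=1,US=1,PS=0
  ⇒ phys 0x2F6E1  [3 reads]
#5 VA=0x10180EA23 (w,user):
  L0 @0x16[4] → 0x30007  P=1,RW=1,US=1,PS=0
  L1 @0x30[12] → 0x33007  P=1,RW=1,US=1,PS=0
  L2 @0x33[14] → 0x34007  P=1,RW=1,US=1,PS=0
  ⇒ phys 0x34A23  [3 reads]
#6 VA=0x34380AC51 (r,kernel):
  TLB hit vpn=0x34380A → PA=0x1EC51
#7 VA=0x5030050E3 (r,kernel):
  L0 @0x16[20] → 0x38007  P=1,RW=1,US=1,PS=0
  L1 @0x38[24] → 0x3A007  P=1,RW=1,US=1,PS=0
  L2 @0x3A[5] → 0x3D007  P=1,RW=1,US=1,PS=0
  ⇒ phys 0x3D0E3  [3 reads]

TLB: [["0x34380A", "0x1E"], ["0x400C0E", "0x2F"], ["0x10180E", "0x34"], ["0x503005", "0x3D"]]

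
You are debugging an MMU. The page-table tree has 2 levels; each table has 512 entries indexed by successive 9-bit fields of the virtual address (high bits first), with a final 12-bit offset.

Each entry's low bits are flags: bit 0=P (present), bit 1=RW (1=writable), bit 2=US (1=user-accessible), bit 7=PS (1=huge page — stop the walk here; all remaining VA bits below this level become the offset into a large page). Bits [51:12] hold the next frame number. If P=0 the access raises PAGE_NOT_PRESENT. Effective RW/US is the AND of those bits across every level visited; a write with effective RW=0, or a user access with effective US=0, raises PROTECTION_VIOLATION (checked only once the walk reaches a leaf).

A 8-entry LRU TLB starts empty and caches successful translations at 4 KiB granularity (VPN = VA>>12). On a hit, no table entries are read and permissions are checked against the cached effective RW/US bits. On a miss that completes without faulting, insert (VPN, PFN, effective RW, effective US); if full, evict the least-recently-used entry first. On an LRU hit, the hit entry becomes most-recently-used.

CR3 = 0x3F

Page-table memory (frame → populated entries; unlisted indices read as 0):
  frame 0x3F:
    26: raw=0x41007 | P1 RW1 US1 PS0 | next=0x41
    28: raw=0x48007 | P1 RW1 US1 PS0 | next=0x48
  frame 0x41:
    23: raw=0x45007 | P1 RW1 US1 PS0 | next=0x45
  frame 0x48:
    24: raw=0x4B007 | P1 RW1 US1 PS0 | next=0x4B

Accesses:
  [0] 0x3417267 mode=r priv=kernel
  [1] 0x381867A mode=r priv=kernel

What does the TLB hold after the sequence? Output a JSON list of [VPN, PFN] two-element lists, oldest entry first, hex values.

Trace:
#0 VA=0x3417267 (r,kernel):
  L0: frame=0x3F idx=26 entry=0x41007 [P=1 RW=1 US=1 PS=0]
  L1: frame=0x41 idx=23 entry=0x45007 [P=1 RW=1 US=1 PS=0]
  ✓ 0x45267  — 2 lookups
#1 VA=0x381867A (r,kernel):
  L0: frame=0x3F idx=28 entry=0x48007 [P=1 RW=1 US=1 PS=0]
  L1: frame=0x48 idx=24 entry=0x4B007 [P=1 RW=1 US=1 PS=0]
  ✓ 0x4B67A  — 2 lookups

TLB: [["0x3417", "0x45"], ["0x3818", "0x4B"]]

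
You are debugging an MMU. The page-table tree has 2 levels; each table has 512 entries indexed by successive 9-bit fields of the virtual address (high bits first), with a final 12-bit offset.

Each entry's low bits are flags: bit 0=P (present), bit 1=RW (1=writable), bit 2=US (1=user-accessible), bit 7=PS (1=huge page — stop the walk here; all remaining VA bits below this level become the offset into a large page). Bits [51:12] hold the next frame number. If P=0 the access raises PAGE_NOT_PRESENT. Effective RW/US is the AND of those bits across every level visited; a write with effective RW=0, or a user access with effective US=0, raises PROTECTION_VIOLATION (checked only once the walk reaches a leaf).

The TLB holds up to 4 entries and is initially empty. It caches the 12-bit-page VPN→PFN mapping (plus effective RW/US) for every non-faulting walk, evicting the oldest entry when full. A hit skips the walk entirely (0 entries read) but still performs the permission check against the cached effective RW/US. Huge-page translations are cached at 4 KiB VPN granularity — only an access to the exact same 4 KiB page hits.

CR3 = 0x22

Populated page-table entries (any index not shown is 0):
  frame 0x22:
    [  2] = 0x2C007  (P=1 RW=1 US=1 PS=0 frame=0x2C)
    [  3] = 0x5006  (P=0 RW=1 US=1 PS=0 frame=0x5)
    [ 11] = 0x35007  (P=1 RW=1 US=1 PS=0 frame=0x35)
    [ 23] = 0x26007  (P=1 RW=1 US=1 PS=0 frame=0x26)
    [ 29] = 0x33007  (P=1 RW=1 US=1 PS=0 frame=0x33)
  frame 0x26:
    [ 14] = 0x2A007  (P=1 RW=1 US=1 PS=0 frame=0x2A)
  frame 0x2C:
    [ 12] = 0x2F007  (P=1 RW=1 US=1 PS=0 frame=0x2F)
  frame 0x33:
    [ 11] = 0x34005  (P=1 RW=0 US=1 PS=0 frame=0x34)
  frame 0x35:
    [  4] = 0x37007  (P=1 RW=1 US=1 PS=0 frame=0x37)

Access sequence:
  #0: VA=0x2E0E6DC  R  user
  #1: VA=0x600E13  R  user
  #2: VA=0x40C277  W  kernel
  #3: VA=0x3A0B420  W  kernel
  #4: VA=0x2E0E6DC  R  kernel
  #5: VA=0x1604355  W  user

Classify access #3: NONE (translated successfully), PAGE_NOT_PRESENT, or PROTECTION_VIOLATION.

Per-access translation:
#0 VA=0x2E0E6DC (r,user):
  [0] read 0x22 idx=23: raw=0x26007 flags P=1 W=1 U=1 S=0
  [1] read 0x26 idx=14: raw=0x2A007 flags P=1 W=1 U=1 S=0
  → PA=0x2A6DC  (2 entries read)
#1 VA=0x600E13 (r,user):
  [0] read 0x22 idx=3: raw=0x5006 flags P=0 W=1 U=1 S=0
  ✗ PAGE_NOT_PRESENT  [1 reads]
#2 VA=0x40C277 (w,kernel):
  [0] read 0x22 idx=2: raw=0x2C007 flags P=1 W=1 U=1 S=0
  [1] read 0x2C idx=12: raw=0x2F007 flags P=1 W=1 U=1 S=0
  → PA=0x2F277  (2 entries read)
#3 VA=0x3A0B420 (w,kernel):
  [0] read 0x22 idx=29: raw=0x33007 flags P=1 W=1 U=1 S=0
  [1] read 0x33 idx=11: raw=0x34005 flags P=1 W=0 U=1 S=0
  ✗ PROTECTION_VIOLATION  [2 reads]
#4 VA=0x2E0E6DC (r,kernel):
  TLB hit vpn=0x2E0E → PA=0x2A6DC
#5 VA=0x1604355 (w,user):
  [0] read 0x22 idx=11: raw=0x35007 flags P=1 W=1 U=1 S=0
  [1] read 0x35 idx=4: raw=0x37007 flags P=1 W=1 U=1 S=0
  → PA=0x37355  (2 entries read)

Access #3 fault: PROTECTION_VIOLATION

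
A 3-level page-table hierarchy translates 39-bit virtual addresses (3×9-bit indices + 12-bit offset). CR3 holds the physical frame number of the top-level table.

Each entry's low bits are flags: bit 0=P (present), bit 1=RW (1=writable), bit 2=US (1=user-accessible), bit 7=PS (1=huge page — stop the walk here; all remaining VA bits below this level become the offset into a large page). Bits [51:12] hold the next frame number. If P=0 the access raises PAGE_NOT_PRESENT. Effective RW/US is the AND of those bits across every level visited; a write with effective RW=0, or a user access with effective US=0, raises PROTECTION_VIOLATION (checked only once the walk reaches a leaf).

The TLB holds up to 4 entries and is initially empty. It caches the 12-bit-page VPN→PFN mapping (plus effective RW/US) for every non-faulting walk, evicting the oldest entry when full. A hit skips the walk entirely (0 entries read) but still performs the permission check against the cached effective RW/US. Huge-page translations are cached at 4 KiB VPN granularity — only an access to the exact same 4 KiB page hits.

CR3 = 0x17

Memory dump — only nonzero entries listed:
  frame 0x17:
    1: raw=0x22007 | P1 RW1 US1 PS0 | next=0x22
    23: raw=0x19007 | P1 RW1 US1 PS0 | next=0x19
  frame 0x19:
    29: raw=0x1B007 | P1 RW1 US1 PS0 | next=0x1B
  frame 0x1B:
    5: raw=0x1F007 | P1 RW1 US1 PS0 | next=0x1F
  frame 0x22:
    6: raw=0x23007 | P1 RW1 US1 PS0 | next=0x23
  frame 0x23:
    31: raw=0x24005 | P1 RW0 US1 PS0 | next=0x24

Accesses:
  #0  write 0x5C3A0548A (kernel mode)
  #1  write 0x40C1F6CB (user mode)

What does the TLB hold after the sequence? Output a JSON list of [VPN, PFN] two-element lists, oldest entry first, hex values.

Trace:
#0 VA=0x5C3A0548A (w,kernel):
  [0] read 0x17 idx=23: raw=0x19007 flags P=1 W=1 U=1 S=0
  [1] read 0x19 idx=29: raw=0x1B007 flags P=1 W=1 U=1 S=0
  [2] read 0x1B idx=5: raw=0x1F007 flags P=1 W=1 U=1 S=0
  ✓ 0x1F48A  — 3 lookups
#1 VA=0x40C1F6CB (w,user):
  [0] read 0x17 idx=1: raw=0x22007 flags P=1 W=1 U=1 S=0
  [1] read 0x22 idx=6: raw=0x23007 flags P=1 W=1 U=1 S=0
  [2] read 0x23 idx=31: raw=0x24005 flags P=1 W=0 U=1 S=0
  ✗ PROTECTION_VIOLATION  [3 reads]

TLB: [["0x5C3A05", "0x1F"]]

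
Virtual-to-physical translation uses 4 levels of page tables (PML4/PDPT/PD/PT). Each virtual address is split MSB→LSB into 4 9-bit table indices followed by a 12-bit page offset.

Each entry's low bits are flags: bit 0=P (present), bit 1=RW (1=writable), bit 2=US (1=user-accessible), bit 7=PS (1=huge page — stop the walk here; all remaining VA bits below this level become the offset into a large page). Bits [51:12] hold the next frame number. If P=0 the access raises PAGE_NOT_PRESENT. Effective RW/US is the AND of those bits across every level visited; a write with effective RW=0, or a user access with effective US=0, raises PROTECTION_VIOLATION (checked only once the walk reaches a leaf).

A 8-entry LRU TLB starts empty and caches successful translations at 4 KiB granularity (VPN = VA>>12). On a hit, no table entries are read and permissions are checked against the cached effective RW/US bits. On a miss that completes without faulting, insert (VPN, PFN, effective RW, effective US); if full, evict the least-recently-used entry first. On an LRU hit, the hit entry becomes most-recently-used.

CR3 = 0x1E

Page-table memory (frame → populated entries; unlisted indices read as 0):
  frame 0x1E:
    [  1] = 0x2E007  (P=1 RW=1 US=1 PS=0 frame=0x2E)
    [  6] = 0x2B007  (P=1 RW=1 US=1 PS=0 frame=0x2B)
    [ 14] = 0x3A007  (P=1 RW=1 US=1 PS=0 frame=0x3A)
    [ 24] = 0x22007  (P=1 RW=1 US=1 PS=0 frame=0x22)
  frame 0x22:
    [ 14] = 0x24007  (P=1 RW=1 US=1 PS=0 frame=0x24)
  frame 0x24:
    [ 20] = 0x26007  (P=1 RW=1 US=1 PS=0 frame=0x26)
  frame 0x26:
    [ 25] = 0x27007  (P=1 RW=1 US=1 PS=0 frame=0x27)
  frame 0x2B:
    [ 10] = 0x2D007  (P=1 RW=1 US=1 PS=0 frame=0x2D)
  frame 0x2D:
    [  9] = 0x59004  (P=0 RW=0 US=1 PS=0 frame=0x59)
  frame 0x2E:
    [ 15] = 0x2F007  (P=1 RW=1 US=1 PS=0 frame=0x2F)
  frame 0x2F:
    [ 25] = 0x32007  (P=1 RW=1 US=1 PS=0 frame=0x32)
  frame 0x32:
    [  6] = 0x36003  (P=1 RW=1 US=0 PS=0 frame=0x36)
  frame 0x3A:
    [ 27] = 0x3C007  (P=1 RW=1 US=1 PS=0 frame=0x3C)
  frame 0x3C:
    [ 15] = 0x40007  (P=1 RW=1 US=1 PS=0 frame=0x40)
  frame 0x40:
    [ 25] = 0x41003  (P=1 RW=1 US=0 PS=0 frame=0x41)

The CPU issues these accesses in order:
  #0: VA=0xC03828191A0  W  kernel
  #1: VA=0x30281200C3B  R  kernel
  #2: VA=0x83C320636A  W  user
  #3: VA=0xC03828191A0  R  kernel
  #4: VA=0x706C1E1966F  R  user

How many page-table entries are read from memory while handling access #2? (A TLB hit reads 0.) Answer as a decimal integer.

Walk each access:
#0 VA=0xC03828191A0 (w,kernel):
  L0: frame=0x1E idx=24 entry=0x22007 [P=1 RW=1 US=1 PS=0]
  L1: frame=0x22 idx=14 entry=0x24007 [P=1 RW=1 US=1 PS=0]
  L2: frame=0x24 idx=20 entry=0x26007 [P=1 RW=1 US=1 PS=0]
  L3: frame=0x26 idx=25 entry=0x27007 [P=1 RW=1 US=1 PS=0]
  → PA=0x271A0  (4 entries read)
#1 VA=0x30281200C3B (r,kernel):
  L0: frame=0x1E idx=6 entry=0x2B007 [P=1 RW=1 US=1 PS=0]
  L1: frame=0x2B idx=10 entry=0x2D007 [P=1 RW=1 US=1 PS=0]
  L2: frame=0x2D idx=9 entry=0x59004 [P=0 RW=0 US=1 PS=0]
  → PAGE_NOT_PRESENT  (3 entries read)
#2 VA=0x83C320636A (w,user):
  L0: frame=0x1E idx=1 entry=0x2E007 [P=1 RW=1 US=1 PS=0]
  L1: frame=0x2E idx=15 entry=0x2F007 [P=1 RW=1 US=1 PS=0]
  L2: frame=0x2F idx=25 entry=0x32007 [P=1 RW=1 US=1 PS=0]
  L3: frame=0x32 idx=6 entry=0x36003 [P=1 RW=1 US=0 PS=0]
  → PROTECTION_VIOLATION  (4 entries read)
#3 VA=0xC03828191A0 (r,kernel):
  TLB hit vpn=0xC0382819 → PA=0x271A0
#4 VA=0x706C1E1966F (r,user):
  L0: frame=0x1E idx=14 entry=0x3A007 [P=1 RW=1 US=1 PS=0]
  L1: frame=0x3A idx=27 entry=0x3C007 [P=1 RW=1 US=1 PS=0]
  L2: frame=0x3C idx=15 entry=0x40007 [P=1 RW=1 US=1 PS=0]
  L3: frame=0x40 idx=25 entry=0x41003 [P=1 RW=1 US=0 PS=0]
  → PROTECTION_VIOLATION  (4 entries read)

Entries read for #2: 4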